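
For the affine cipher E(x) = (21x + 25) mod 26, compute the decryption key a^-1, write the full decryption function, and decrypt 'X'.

Step 1: Find a^-1, the modular inverse of 21 mod 26.
Step 2: We need 21 * a^-1 = 1 (mod 26).
Step 3: 21 * 5 = 105 = 4 * 26 + 1, so a^-1 = 5.
Step 4: D(y) = 5(y - 25) mod 26.
Step 5: Apply to 'X' (y = 23): D(23) = 5 * (23 - 25) mod 26 = 5 * -2 mod 26 = 16 -> 'Q'.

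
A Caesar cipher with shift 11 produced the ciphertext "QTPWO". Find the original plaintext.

Step 1: Reverse the shift by subtracting 11 from each letter position.
  Q (position 16) -> position (16-11) mod 26 = 5 -> F
  T (position 19) -> position (19-11) mod 26 = 8 -> I
  P (position 15) -> position (15-11) mod 26 = 4 -> E
  W (position 22) -> position (22-11) mod 26 = 11 -> L
  O (position 14) -> position (14-11) mod 26 = 3 -> D
Decrypted message: FIELD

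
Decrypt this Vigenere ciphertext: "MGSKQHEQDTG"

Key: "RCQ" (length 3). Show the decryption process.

Step 1: Key 'RCQ' has length 3. Extended key: RCQRCQRCQRC
Step 2: Decrypt each position:
  M(12) - R(17) = 21 = V
  G(6) - C(2) = 4 = E
  S(18) - Q(16) = 2 = C
  K(10) - R(17) = 19 = T
  Q(16) - C(2) = 14 = O
  H(7) - Q(16) = 17 = R
  E(4) - R(17) = 13 = N
  Q(16) - C(2) = 14 = O
  D(3) - Q(16) = 13 = N
  T(19) - R(17) = 2 = C
  G(6) - C(2) = 4 = E
Plaintext: VECTORNONCE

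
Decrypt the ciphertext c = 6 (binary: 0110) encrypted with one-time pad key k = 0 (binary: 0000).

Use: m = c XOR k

Step 1: XOR ciphertext with key:
  Ciphertext: 0110
  Key:        0000
  XOR:        0110
Step 2: Plaintext = 0110 = 6 in decimal.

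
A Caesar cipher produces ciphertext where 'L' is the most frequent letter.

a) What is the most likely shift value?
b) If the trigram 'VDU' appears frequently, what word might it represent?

Step 1: In English, 'E' is the most frequent letter (12.7%).
Step 2: The most frequent ciphertext letter is 'L' (position 11).
Step 3: Shift = (11 - 4) mod 26 = 7.
Step 4: Decrypt 'VDU' by shifting back 7:
  V -> O
  D -> W
  U -> N
Step 5: 'VDU' decrypts to 'OWN'.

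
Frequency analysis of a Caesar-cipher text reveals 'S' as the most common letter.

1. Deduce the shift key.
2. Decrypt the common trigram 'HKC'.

Step 1: In English, 'E' is the most frequent letter (12.7%).
Step 2: The most frequent ciphertext letter is 'S' (position 18).
Step 3: Shift = (18 - 4) mod 26 = 14.
Step 4: Decrypt 'HKC' by shifting back 14:
  H -> T
  K -> W
  C -> O
Step 5: 'HKC' decrypts to 'TWO'.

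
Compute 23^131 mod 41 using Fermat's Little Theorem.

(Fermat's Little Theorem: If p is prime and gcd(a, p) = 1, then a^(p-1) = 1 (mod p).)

Step 1: Since 41 is prime, by Fermat's Little Theorem: 23^40 = 1 (mod 41).
Step 2: Reduce exponent: 131 mod 40 = 11.
Step 3: So 23^131 = 23^11 (mod 41).
Step 4: 23^11 mod 41 = 23.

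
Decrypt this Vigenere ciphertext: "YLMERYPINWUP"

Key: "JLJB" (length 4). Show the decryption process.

Step 1: Key 'JLJB' has length 4. Extended key: JLJBJLJBJLJB
Step 2: Decrypt each position:
  Y(24) - J(9) = 15 = P
  L(11) - L(11) = 0 = A
  M(12) - J(9) = 3 = D
  E(4) - B(1) = 3 = D
  R(17) - J(9) = 8 = I
  Y(24) - L(11) = 13 = N
  P(15) - J(9) = 6 = G
  I(8) - B(1) = 7 = H
  N(13) - J(9) = 4 = E
  W(22) - L(11) = 11 = L
  U(20) - J(9) = 11 = L
  P(15) - B(1) = 14 = O
Plaintext: PADDINGHELLO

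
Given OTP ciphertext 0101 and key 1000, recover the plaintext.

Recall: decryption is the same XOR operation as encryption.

Step 1: XOR ciphertext with key:
  Ciphertext: 0101
  Key:        1000
  XOR:        1101
Step 2: Plaintext = 1101 = 13 in decimal.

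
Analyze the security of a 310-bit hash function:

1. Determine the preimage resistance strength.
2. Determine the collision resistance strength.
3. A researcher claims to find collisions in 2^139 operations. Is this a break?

Step 1: Preimage resistance requires brute-force of 2^310 operations.
Step 2: Collision resistance (birthday bound) = 2^(310/2) = 2^155.
Step 3: The claimed attack costs 2^139 operations.
Step 4: Since 2^139 < 2^155, the claimed attack beats the generic birthday bound, so collision resistance is broken.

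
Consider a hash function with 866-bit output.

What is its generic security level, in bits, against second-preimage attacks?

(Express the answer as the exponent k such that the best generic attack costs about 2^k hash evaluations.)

Step 1: The hash has a 866-bit output.
Step 2: Second-preimage resistance means: given a specific input x, it should be infeasible to find a different y with h(y) = h(x).
With a 866-bit output, a generic search for a second preimage costs about 2^866 evaluations (each trial matches the fixed target with probability 2^-866).
Step 3: Security level = 866 bits.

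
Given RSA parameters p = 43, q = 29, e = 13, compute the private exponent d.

Step 1: n = 43 * 29 = 1247.
Step 2: phi(n) = 42 * 28 = 1176.
Step 3: Find d such that 13 * d = 1 (mod 1176).
Step 4: d = 13^(-1) mod 1176 = 181.
Verification: 13 * 181 = 2353 = 2 * 1176 + 1.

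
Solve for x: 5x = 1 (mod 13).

Step 1: We need x such that 5 * x = 1 (mod 13).
Step 2: Using the extended Euclidean algorithm or trial:
  5 * 8 = 40 = 3 * 13 + 1.
Step 3: Since 40 mod 13 = 1, the inverse is x = 8.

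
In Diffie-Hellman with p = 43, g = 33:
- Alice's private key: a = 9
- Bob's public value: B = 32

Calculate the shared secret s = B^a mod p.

Step 1: s = B^a mod p = 32^9 mod 43.
  32^1 mod 43 = 32
  32^2 mod 43 = (32 * 32) mod 43 = 35
  32^3 mod 43 = (35 * 32) mod 43 = 2
  32^4 mod 43 = (2 * 32) mod 43 = 21
  32^5 mod 43 = (21 * 32) mod 43 = 27
  32^6 mod 43 = (27 * 32) mod 43 = 4
  32^7 mod 43 = (4 * 32) mod 43 = 42
  32^8 mod 43 = (42 * 32) mod 43 = 11
  32^9 mod 43 = (11 * 32) mod 43 = 8
Result: shared secret = 8.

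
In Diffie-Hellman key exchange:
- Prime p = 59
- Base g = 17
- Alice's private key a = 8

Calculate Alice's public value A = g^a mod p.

Step 1: A = g^a mod p = 17^8 mod 59.
  17^1 mod 59 = 17
  17^2 mod 59 = (17 * 17) mod 59 = 53
  17^3 mod 59 = (53 * 17) mod 59 = 16
  17^4 mod 59 = (16 * 17) mod 59 = 36
  17^5 mod 59 = (36 * 17) mod 59 = 22
  17^6 mod 59 = (22 * 17) mod 59 = 20
  17^7 mod 59 = (20 * 17) mod 59 = 45
  17^8 mod 59 = (45 * 17) mod 59 = 57
Result: A = 57.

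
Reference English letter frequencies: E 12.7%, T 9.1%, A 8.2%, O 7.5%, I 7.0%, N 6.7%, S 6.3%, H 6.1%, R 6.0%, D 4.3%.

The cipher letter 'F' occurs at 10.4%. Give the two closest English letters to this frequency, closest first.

Step 1: Observed frequency of 'F' is 10.4%.
Step 2: Compute distances to each reference frequency and sort:
  T (9.1%): difference = 1.3% <-- BEST
  A (8.2%): difference = 2.2% <-- RUNNER-UP
  E (12.7%): difference = 2.3%
  O (7.5%): difference = 2.9%
  I (7.0%): difference = 3.4%
Step 3: Most likely is 'T' (9.1%, diff 1.3%); second most likely is 'A' (8.2%, diff 2.2%).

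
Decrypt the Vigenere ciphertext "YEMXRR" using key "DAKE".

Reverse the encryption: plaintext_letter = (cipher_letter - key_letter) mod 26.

Step 1: Extend key: DAKEDA
Step 2: Decrypt each letter (c - k) mod 26:
  Y(24) - D(3) = (24-3) mod 26 = 21 = V
  E(4) - A(0) = (4-0) mod 26 = 4 = E
  M(12) - K(10) = (12-10) mod 26 = 2 = C
  X(23) - E(4) = (23-4) mod 26 = 19 = T
  R(17) - D(3) = (17-3) mod 26 = 14 = O
  R(17) - A(0) = (17-0) mod 26 = 17 = R
Plaintext: VECTOR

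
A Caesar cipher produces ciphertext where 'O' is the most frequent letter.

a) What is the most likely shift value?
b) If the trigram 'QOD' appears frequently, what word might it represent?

Step 1: In English, 'E' is the most frequent letter (12.7%).
Step 2: The most frequent ciphertext letter is 'O' (position 14).
Step 3: Shift = (14 - 4) mod 26 = 10.
Step 4: Decrypt 'QOD' by shifting back 10:
  Q -> G
  O -> E
  D -> T
Step 5: 'QOD' decrypts to 'GET'.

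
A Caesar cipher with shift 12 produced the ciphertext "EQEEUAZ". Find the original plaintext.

Step 1: Reverse the shift by subtracting 12 from each letter position.
  E (position 4) -> position (4-12) mod 26 = 18 -> S
  Q (position 16) -> position (16-12) mod 26 = 4 -> E
  E (position 4) -> position (4-12) mod 26 = 18 -> S
  E (position 4) -> position (4-12) mod 26 = 18 -> S
  U (position 20) -> position (20-12) mod 26 = 8 -> I
  A (position 0) -> position (0-12) mod 26 = 14 -> O
  Z (position 25) -> position (25-12) mod 26 = 13 -> N
Decrypted message: SESSION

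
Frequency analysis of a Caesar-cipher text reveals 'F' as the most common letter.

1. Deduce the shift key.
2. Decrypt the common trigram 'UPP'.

Step 1: In English, 'E' is the most frequent letter (12.7%).
Step 2: The most frequent ciphertext letter is 'F' (position 5).
Step 3: Shift = (5 - 4) mod 26 = 1.
Step 4: Decrypt 'UPP' by shifting back 1:
  U -> T
  P -> O
  P -> O
Step 5: 'UPP' decrypts to 'TOO'.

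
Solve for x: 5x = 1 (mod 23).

Step 1: We need x such that 5 * x = 1 (mod 23).
Step 2: Using the extended Euclidean algorithm or trial:
  5 * 14 = 70 = 3 * 23 + 1.
Step 3: Since 70 mod 23 = 1, the inverse is x = 14.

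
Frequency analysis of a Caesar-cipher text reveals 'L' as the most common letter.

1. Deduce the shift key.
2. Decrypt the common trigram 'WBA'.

Step 1: In English, 'E' is the most frequent letter (12.7%).
Step 2: The most frequent ciphertext letter is 'L' (position 11).
Step 3: Shift = (11 - 4) mod 26 = 7.
Step 4: Decrypt 'WBA' by shifting back 7:
  W -> P
  B -> U
  A -> T
Step 5: 'WBA' decrypts to 'PUT'.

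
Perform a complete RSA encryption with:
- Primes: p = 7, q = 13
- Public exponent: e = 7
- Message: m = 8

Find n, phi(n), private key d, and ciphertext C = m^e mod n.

Step 1: n = 7 * 13 = 91.
Step 2: phi(n) = (7-1)(13-1) = 6 * 12 = 72.
Step 3: Find d = 7^(-1) mod 72 = 31.
  Verify: 7 * 31 = 217 = 1 (mod 72).
Step 4: C = 8^7 mod 91 = 57.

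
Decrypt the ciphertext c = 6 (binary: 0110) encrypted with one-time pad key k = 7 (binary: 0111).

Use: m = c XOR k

Step 1: XOR ciphertext with key:
  Ciphertext: 0110
  Key:        0111
  XOR:        0001
Step 2: Plaintext = 0001 = 1 in decimal.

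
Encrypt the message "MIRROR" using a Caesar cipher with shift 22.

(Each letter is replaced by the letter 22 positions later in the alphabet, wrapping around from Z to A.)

Step 1: For each letter, shift forward by 22 positions (mod 26).
  M (position 12) -> position (12+22) mod 26 = 8 -> I
  I (position 8) -> position (8+22) mod 26 = 4 -> E
  R (position 17) -> position (17+22) mod 26 = 13 -> N
  R (position 17) -> position (17+22) mod 26 = 13 -> N
  O (position 14) -> position (14+22) mod 26 = 10 -> K
  R (position 17) -> position (17+22) mod 26 = 13 -> N
Result: IENNKN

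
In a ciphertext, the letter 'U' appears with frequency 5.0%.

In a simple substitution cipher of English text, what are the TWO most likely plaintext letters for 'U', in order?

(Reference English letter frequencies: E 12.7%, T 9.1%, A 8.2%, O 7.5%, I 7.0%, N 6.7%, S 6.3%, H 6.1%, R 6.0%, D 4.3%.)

Step 1: Observed frequency of 'U' is 5.0%.
Step 2: Compute distances to each reference frequency and sort:
  D (4.3%): difference = 0.7% <-- BEST
  R (6.0%): difference = 1.0% <-- RUNNER-UP
  H (6.1%): difference = 1.1%
  S (6.3%): difference = 1.3%
  N (6.7%): difference = 1.7%
Step 3: Most likely is 'D' (4.3%, diff 0.7%); second most likely is 'R' (6.0%, diff 1.0%).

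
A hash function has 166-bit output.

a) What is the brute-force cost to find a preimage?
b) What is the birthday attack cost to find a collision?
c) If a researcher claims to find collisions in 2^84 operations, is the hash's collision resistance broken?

Step 1: Preimage resistance requires brute-force of 2^166 operations.
Step 2: Collision resistance (birthday bound) = 2^(166/2) = 2^83.
Step 3: The claimed attack costs 2^84 operations.
Step 4: Since 2^84 >= 2^83, the claimed attack is no faster than the generic birthday attack, so this does not break collision resistance.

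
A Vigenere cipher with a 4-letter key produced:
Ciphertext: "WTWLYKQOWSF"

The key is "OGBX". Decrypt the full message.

Step 1: Key 'OGBX' has length 4. Extended key: OGBXOGBXOGB
Step 2: Decrypt each position:
  W(22) - O(14) = 8 = I
  T(19) - G(6) = 13 = N
  W(22) - B(1) = 21 = V
  L(11) - X(23) = 14 = O
  Y(24) - O(14) = 10 = K
  K(10) - G(6) = 4 = E
  Q(16) - B(1) = 15 = P
  O(14) - X(23) = 17 = R
  W(22) - O(14) = 8 = I
  S(18) - G(6) = 12 = M
  F(5) - B(1) = 4 = E
Plaintext: INVOKEPRIME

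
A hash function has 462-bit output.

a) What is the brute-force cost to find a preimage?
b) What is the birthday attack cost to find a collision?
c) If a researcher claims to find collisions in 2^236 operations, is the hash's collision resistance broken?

Step 1: Preimage resistance requires brute-force of 2^462 operations.
Step 2: Collision resistance (birthday bound) = 2^(462/2) = 2^231.
Step 3: The claimed attack costs 2^236 operations.
Step 4: Since 2^236 >= 2^231, the claimed attack is no faster than the generic birthday attack, so this does not break collision resistance.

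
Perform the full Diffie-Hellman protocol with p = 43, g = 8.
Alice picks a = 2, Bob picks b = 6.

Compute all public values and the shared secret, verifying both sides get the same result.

Step 1: A = g^a mod p = 8^2 mod 43 = 21.
Step 2: B = g^b mod p = 8^6 mod 43 = 16.
Step 3: Alice computes s = B^a mod p = 16^2 mod 43 = 41.
Step 4: Bob computes s = A^b mod p = 21^6 mod 43 = 41.
Both sides agree: shared secret = 41.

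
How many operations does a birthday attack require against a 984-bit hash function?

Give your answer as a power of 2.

Step 1: The birthday paradox gives collision probability ~50% after sqrt(2^n) = 2^(n/2) hashes.
Step 2: For 984-bit output: 2^(984/2) = 2^492.
Step 3: Approximately 2^492 hash computations needed.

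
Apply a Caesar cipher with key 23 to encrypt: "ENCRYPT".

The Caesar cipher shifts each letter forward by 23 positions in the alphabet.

Step 1: For each letter, shift forward by 23 positions (mod 26).
  E (position 4) -> position (4+23) mod 26 = 1 -> B
  N (position 13) -> position (13+23) mod 26 = 10 -> K
  C (position 2) -> position (2+23) mod 26 = 25 -> Z
  R (position 17) -> position (17+23) mod 26 = 14 -> O
  Y (position 24) -> position (24+23) mod 26 = 21 -> V
  P (position 15) -> position (15+23) mod 26 = 12 -> M
  T (position 19) -> position (19+23) mod 26 = 16 -> Q
Result: BKZOVMQ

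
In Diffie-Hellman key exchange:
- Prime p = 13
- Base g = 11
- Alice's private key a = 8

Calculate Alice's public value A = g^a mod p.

Step 1: A = g^a mod p = 11^8 mod 13.
  11^1 mod 13 = 11
  11^2 mod 13 = (11 * 11) mod 13 = 4
  11^3 mod 13 = (4 * 11) mod 13 = 5
  11^4 mod 13 = (5 * 11) mod 13 = 3
  11^5 mod 13 = (3 * 11) mod 13 = 7
  11^6 mod 13 = (7 * 11) mod 13 = 12
  11^7 mod 13 = (12 * 11) mod 13 = 2
  11^8 mod 13 = (2 * 11) mod 13 = 9
Result: A = 9.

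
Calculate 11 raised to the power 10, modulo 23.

Step 1: Compute 11^10 mod 23 step by step, reducing modulo 23 at each step.
  11^1 mod 23 = 11
  11^2 mod 23 = (11 * 11) mod 23 = 6
  11^3 mod 23 = (6 * 11) mod 23 = 20
  11^4 mod 23 = (20 * 11) mod 23 = 13
  11^5 mod 23 = (13 * 11) mod 23 = 5
  11^6 mod 23 = (5 * 11) mod 23 = 9
  11^7 mod 23 = (9 * 11) mod 23 = 7
  11^8 mod 23 = (7 * 11) mod 23 = 8
  11^9 mod 23 = (8 * 11) mod 23 = 19
  11^10 mod 23 = (19 * 11) mod 23 = 2
Step 2: Result = 2.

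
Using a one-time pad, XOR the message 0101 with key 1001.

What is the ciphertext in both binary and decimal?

Step 1: Write out the XOR operation bit by bit:
  Message: 0101
  Key:     1001
  XOR:     1100
Step 2: Convert to decimal: 1100 = 12.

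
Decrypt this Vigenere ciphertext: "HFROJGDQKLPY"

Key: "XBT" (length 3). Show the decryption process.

Step 1: Key 'XBT' has length 3. Extended key: XBTXBTXBTXBT
Step 2: Decrypt each position:
  H(7) - X(23) = 10 = K
  F(5) - B(1) = 4 = E
  R(17) - T(19) = 24 = Y
  O(14) - X(23) = 17 = R
  J(9) - B(1) = 8 = I
  G(6) - T(19) = 13 = N
  D(3) - X(23) = 6 = G
  Q(16) - B(1) = 15 = P
  K(10) - T(19) = 17 = R
  L(11) - X(23) = 14 = O
  P(15) - B(1) = 14 = O
  Y(24) - T(19) = 5 = F
Plaintext: KEYRINGPROOF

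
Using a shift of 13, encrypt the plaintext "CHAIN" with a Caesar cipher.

Step 1: For each letter, shift forward by 13 positions (mod 26).
  C (position 2) -> position (2+13) mod 26 = 15 -> P
  H (position 7) -> position (7+13) mod 26 = 20 -> U
  A (position 0) -> position (0+13) mod 26 = 13 -> N
  I (position 8) -> position (8+13) mod 26 = 21 -> V
  N (position 13) -> position (13+13) mod 26 = 0 -> A
Result: PUNVA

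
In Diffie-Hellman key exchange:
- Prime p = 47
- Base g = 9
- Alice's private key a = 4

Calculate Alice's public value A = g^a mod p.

Step 1: A = g^a mod p = 9^4 mod 47.
  9^1 mod 47 = 9
  9^2 mod 47 = (9 * 9) mod 47 = 34
  9^3 mod 47 = (34 * 9) mod 47 = 24
  9^4 mod 47 = (24 * 9) mod 47 = 28
Result: A = 28.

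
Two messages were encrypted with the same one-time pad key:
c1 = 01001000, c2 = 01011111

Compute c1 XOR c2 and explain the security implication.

Step 1: c1 XOR c2 = (m1 XOR k) XOR (m2 XOR k).
Step 2: By XOR associativity/commutativity: = m1 XOR m2 XOR k XOR k = m1 XOR m2.
Step 3: 01001000 XOR 01011111 = 00010111 = 23.
Step 4: The key cancels out! An attacker learns m1 XOR m2 = 23, revealing the relationship between plaintexts.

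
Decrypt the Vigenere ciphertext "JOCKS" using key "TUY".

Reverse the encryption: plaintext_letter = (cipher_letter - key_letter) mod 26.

Step 1: Extend key: TUYTU
Step 2: Decrypt each letter (c - k) mod 26:
  J(9) - T(19) = (9-19) mod 26 = 16 = Q
  O(14) - U(20) = (14-20) mod 26 = 20 = U
  C(2) - Y(24) = (2-24) mod 26 = 4 = E
  K(10) - T(19) = (10-19) mod 26 = 17 = R
  S(18) - U(20) = (18-20) mod 26 = 24 = Y
Plaintext: QUERY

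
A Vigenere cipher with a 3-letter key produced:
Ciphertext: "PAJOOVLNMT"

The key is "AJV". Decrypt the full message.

Step 1: Key 'AJV' has length 3. Extended key: AJVAJVAJVA
Step 2: Decrypt each position:
  P(15) - A(0) = 15 = P
  A(0) - J(9) = 17 = R
  J(9) - V(21) = 14 = O
  O(14) - A(0) = 14 = O
  O(14) - J(9) = 5 = F
  V(21) - V(21) = 0 = A
  L(11) - A(0) = 11 = L
  N(13) - J(9) = 4 = E
  M(12) - V(21) = 17 = R
  T(19) - A(0) = 19 = T
Plaintext: PROOFALERT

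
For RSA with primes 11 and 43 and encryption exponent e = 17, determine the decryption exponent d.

Step 1: n = 11 * 43 = 473.
Step 2: phi(n) = 10 * 42 = 420.
Step 3: Find d such that 17 * d = 1 (mod 420).
Step 4: d = 17^(-1) mod 420 = 173.
Verification: 17 * 173 = 2941 = 7 * 420 + 1.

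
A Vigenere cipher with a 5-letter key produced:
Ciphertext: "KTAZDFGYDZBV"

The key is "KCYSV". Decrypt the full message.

Step 1: Key 'KCYSV' has length 5. Extended key: KCYSVKCYSVKC
Step 2: Decrypt each position:
  K(10) - K(10) = 0 = A
  T(19) - C(2) = 17 = R
  A(0) - Y(24) = 2 = C
  Z(25) - S(18) = 7 = H
  D(3) - V(21) = 8 = I
  F(5) - K(10) = 21 = V
  G(6) - C(2) = 4 = E
  Y(24) - Y(24) = 0 = A
  D(3) - S(18) = 11 = L
  Z(25) - V(21) = 4 = E
  B(1) - K(10) = 17 = R
  V(21) - C(2) = 19 = T
Plaintext: ARCHIVEALERT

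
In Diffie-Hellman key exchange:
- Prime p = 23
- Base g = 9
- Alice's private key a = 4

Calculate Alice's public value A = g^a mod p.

Step 1: A = g^a mod p = 9^4 mod 23.
  9^1 mod 23 = 9
  9^2 mod 23 = (9 * 9) mod 23 = 12
  9^3 mod 23 = (12 * 9) mod 23 = 16
  9^4 mod 23 = (16 * 9) mod 23 = 6
Result: A = 6.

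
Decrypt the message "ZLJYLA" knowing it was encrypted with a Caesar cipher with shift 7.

Step 1: Reverse the shift by subtracting 7 from each letter position.
  Z (position 25) -> position (25-7) mod 26 = 18 -> S
  L (position 11) -> position (11-7) mod 26 = 4 -> E
  J (position 9) -> position (9-7) mod 26 = 2 -> C
  Y (position 24) -> position (24-7) mod 26 = 17 -> R
  L (position 11) -> position (11-7) mod 26 = 4 -> E
  A (position 0) -> position (0-7) mod 26 = 19 -> T
Decrypted message: SECRET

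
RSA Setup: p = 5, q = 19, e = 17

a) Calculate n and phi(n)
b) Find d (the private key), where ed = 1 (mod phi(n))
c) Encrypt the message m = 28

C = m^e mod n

Step 1: n = 5 * 19 = 95.
Step 2: phi(n) = (5-1)(19-1) = 4 * 18 = 72.
Step 3: Find d = 17^(-1) mod 72 = 17.
  Verify: 17 * 17 = 289 = 1 (mod 72).
Step 4: C = 28^17 mod 95 = 93.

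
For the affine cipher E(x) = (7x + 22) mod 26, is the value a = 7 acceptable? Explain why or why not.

Step 1: Compute gcd(7, 26).
Step 2: gcd(7, 26) = 1.
Since gcd = 1, 7 is coprime with 26, so it is a valid key.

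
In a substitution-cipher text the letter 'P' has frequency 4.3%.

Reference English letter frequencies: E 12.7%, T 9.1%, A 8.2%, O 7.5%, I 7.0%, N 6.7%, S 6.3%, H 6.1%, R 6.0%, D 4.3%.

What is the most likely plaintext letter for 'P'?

Step 1: The observed frequency is 4.3%.
Step 2: Compare with English frequencies:
  E: 12.7% (difference: 8.4%)
  T: 9.1% (difference: 4.8%)
  A: 8.2% (difference: 3.9%)
  O: 7.5% (difference: 3.2%)
  I: 7.0% (difference: 2.7%)
  N: 6.7% (difference: 2.4%)
  S: 6.3% (difference: 2.0%)
  H: 6.1% (difference: 1.8%)
  R: 6.0% (difference: 1.7%)
  D: 4.3% (difference: 0.0%) <-- closest
Step 3: 'P' most likely represents 'D' (frequency 4.3%).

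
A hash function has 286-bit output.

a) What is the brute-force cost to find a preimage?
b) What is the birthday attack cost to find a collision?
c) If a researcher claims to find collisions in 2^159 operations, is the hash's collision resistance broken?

Step 1: Preimage resistance requires brute-force of 2^286 operations.
Step 2: Collision resistance (birthday bound) = 2^(286/2) = 2^143.
Step 3: The claimed attack costs 2^159 operations.
Step 4: Since 2^159 >= 2^143, the claimed attack is no faster than the generic birthday attack, so this does not break collision resistance.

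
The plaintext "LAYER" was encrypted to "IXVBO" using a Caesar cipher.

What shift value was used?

Step 1: Compare first letters: L (position 11) -> I (position 8).
Step 2: Shift = (8 - 11) mod 26 = 23.
The shift value is 23.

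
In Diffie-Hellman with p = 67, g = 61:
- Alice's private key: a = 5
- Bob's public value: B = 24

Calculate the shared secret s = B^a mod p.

Step 1: s = B^a mod p = 24^5 mod 67.
  24^1 mod 67 = 24
  24^2 mod 67 = (24 * 24) mod 67 = 40
  24^3 mod 67 = (40 * 24) mod 67 = 22
  24^4 mod 67 = (22 * 24) mod 67 = 59
  24^5 mod 67 = (59 * 24) mod 67 = 9
Result: shared secret = 9.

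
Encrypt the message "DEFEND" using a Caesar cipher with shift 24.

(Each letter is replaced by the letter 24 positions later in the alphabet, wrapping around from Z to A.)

Step 1: For each letter, shift forward by 24 positions (mod 26).
  D (position 3) -> position (3+24) mod 26 = 1 -> B
  E (position 4) -> position (4+24) mod 26 = 2 -> C
  F (position 5) -> position (5+24) mod 26 = 3 -> D
  E (position 4) -> position (4+24) mod 26 = 2 -> C
  N (position 13) -> position (13+24) mod 26 = 11 -> L
  D (position 3) -> position (3+24) mod 26 = 1 -> B
Result: BCDCLB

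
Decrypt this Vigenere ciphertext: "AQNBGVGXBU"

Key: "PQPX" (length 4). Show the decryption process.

Step 1: Key 'PQPX' has length 4. Extended key: PQPXPQPXPQ
Step 2: Decrypt each position:
  A(0) - P(15) = 11 = L
  Q(16) - Q(16) = 0 = A
  N(13) - P(15) = 24 = Y
  B(1) - X(23) = 4 = E
  G(6) - P(15) = 17 = R
  V(21) - Q(16) = 5 = F
  G(6) - P(15) = 17 = R
  X(23) - X(23) = 0 = A
  B(1) - P(15) = 12 = M
  U(20) - Q(16) = 4 = E
Plaintext: LAYERFRAME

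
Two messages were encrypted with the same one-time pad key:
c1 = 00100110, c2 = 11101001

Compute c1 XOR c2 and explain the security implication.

Step 1: c1 XOR c2 = (m1 XOR k) XOR (m2 XOR k).
Step 2: By XOR associativity/commutativity: = m1 XOR m2 XOR k XOR k = m1 XOR m2.
Step 3: 00100110 XOR 11101001 = 11001111 = 207.
Step 4: The key cancels out! An attacker learns m1 XOR m2 = 207, revealing the relationship between plaintexts.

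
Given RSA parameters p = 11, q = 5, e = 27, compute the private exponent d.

Step 1: n = 11 * 5 = 55.
Step 2: phi(n) = 10 * 4 = 40.
Step 3: Find d such that 27 * d = 1 (mod 40).
Step 4: d = 27^(-1) mod 40 = 3.
Verification: 27 * 3 = 81 = 2 * 40 + 1.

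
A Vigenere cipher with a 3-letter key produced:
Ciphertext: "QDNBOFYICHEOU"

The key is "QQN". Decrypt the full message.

Step 1: Key 'QQN' has length 3. Extended key: QQNQQNQQNQQNQ
Step 2: Decrypt each position:
  Q(16) - Q(16) = 0 = A
  D(3) - Q(16) = 13 = N
  N(13) - N(13) = 0 = A
  B(1) - Q(16) = 11 = L
  O(14) - Q(16) = 24 = Y
  F(5) - N(13) = 18 = S
  Y(24) - Q(16) = 8 = I
  I(8) - Q(16) = 18 = S
  C(2) - N(13) = 15 = P
  H(7) - Q(16) = 17 = R
  E(4) - Q(16) = 14 = O
  O(14) - N(13) = 1 = B
  U(20) - Q(16) = 4 = E
Plaintext: ANALYSISPROBE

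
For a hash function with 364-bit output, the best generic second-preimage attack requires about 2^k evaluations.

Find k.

Step 1: The hash has a 364-bit output.
Step 2: Second-preimage resistance means: given a specific input x, it should be infeasible to find a different y with h(y) = h(x).
With a 364-bit output, a generic search for a second preimage costs about 2^364 evaluations (each trial matches the fixed target with probability 2^-364).
Step 3: Security level = 364 bits.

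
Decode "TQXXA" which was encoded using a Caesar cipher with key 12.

Step 1: Reverse the shift by subtracting 12 from each letter position.
  T (position 19) -> position (19-12) mod 26 = 7 -> H
  Q (position 16) -> position (16-12) mod 26 = 4 -> E
  X (position 23) -> position (23-12) mod 26 = 11 -> L
  X (position 23) -> position (23-12) mod 26 = 11 -> L
  A (position 0) -> position (0-12) mod 26 = 14 -> O
Decrypted message: HELLO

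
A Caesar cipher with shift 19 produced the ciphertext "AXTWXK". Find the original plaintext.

Step 1: Reverse the shift by subtracting 19 from each letter position.
  A (position 0) -> position (0-19) mod 26 = 7 -> H
  X (position 23) -> position (23-19) mod 26 = 4 -> E
  T (position 19) -> position (19-19) mod 26 = 0 -> A
  W (position 22) -> position (22-19) mod 26 = 3 -> D
  X (position 23) -> position (23-19) mod 26 = 4 -> E
  K (position 10) -> position (10-19) mod 26 = 17 -> R
Decrypted message: HEADER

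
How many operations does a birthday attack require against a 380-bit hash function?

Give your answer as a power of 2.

Step 1: The birthday paradox gives collision probability ~50% after sqrt(2^n) = 2^(n/2) hashes.
Step 2: For 380-bit output: 2^(380/2) = 2^190.
Step 3: Approximately 2^190 hash computations needed.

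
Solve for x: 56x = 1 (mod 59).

Step 1: We need x such that 56 * x = 1 (mod 59).
Step 2: Using the extended Euclidean algorithm or trial:
  56 * 39 = 2184 = 37 * 59 + 1.
Step 3: Since 2184 mod 59 = 1, the inverse is x = 39.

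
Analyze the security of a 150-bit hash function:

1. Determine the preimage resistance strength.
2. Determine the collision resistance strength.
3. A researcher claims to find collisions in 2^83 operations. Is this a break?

Step 1: Preimage resistance requires brute-force of 2^150 operations.
Step 2: Collision resistance (birthday bound) = 2^(150/2) = 2^75.
Step 3: The claimed attack costs 2^83 operations.
Step 4: Since 2^83 >= 2^75, the claimed attack is no faster than the generic birthday attack, so this does not break collision resistance.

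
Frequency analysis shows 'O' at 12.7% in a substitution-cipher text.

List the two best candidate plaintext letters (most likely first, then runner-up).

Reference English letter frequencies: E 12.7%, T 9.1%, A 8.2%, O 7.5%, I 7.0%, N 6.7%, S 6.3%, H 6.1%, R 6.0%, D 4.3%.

Step 1: Observed frequency of 'O' is 12.7%.
Step 2: Compute distances to each reference frequency and sort:
  E (12.7%): difference = 0.0% <-- BEST
  T (9.1%): difference = 3.6% <-- RUNNER-UP
  A (8.2%): difference = 4.5%
  O (7.5%): difference = 5.2%
  I (7.0%): difference = 5.7%
Step 3: Most likely is 'E' (12.7%, diff 0.0%); second most likely is 'T' (9.1%, diff 3.6%).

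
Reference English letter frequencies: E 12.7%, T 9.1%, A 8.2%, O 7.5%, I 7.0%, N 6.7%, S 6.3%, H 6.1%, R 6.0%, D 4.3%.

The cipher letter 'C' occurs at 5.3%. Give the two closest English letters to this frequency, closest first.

Step 1: Observed frequency of 'C' is 5.3%.
Step 2: Compute distances to each reference frequency and sort:
  R (6.0%): difference = 0.7% <-- BEST
  H (6.1%): difference = 0.8% <-- RUNNER-UP
  S (6.3%): difference = 1.0%
  D (4.3%): difference = 1.0%
  N (6.7%): difference = 1.4%
Step 3: Most likely is 'R' (6.0%, diff 0.7%); second most likely is 'H' (6.1%, diff 0.8%).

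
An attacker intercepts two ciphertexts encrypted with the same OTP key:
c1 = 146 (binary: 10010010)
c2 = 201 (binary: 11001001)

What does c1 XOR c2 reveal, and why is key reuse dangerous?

Step 1: c1 XOR c2 = (m1 XOR k) XOR (m2 XOR k).
Step 2: By XOR associativity/commutativity: = m1 XOR m2 XOR k XOR k = m1 XOR m2.
Step 3: 10010010 XOR 11001001 = 01011011 = 91.
Step 4: The key cancels out! An attacker learns m1 XOR m2 = 91, revealing the relationship between plaintexts.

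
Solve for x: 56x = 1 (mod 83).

Step 1: We need x such that 56 * x = 1 (mod 83).
Step 2: Using the extended Euclidean algorithm or trial:
  56 * 43 = 2408 = 29 * 83 + 1.
Step 3: Since 2408 mod 83 = 1, the inverse is x = 43.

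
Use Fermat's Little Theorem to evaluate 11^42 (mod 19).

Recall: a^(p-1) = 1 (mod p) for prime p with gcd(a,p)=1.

Step 1: Since 19 is prime, by Fermat's Little Theorem: 11^18 = 1 (mod 19).
Step 2: Reduce exponent: 42 mod 18 = 6.
Step 3: So 11^42 = 11^6 (mod 19).
Step 4: 11^6 mod 19 = 1.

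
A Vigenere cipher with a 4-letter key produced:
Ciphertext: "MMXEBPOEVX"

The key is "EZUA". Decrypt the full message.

Step 1: Key 'EZUA' has length 4. Extended key: EZUAEZUAEZ
Step 2: Decrypt each position:
  M(12) - E(4) = 8 = I
  M(12) - Z(25) = 13 = N
  X(23) - U(20) = 3 = D
  E(4) - A(0) = 4 = E
  B(1) - E(4) = 23 = X
  P(15) - Z(25) = 16 = Q
  O(14) - U(20) = 20 = U
  E(4) - A(0) = 4 = E
  V(21) - E(4) = 17 = R
  X(23) - Z(25) = 24 = Y
Plaintext: INDEXQUERY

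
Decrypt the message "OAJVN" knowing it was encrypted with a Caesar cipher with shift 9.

Step 1: Reverse the shift by subtracting 9 from each letter position.
  O (position 14) -> position (14-9) mod 26 = 5 -> F
  A (position 0) -> position (0-9) mod 26 = 17 -> R
  J (position 9) -> position (9-9) mod 26 = 0 -> A
  V (position 21) -> position (21-9) mod 26 = 12 -> M
  N (position 13) -> position (13-9) mod 26 = 4 -> E
Decrypted message: FRAME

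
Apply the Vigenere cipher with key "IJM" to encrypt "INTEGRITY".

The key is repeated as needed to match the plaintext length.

Step 1: Repeat key to match plaintext length:
  Plaintext: INTEGRITY
  Key:       IJMIJMIJM
Step 2: Encrypt each letter:
  I(8) + I(8) = (8+8) mod 26 = 16 = Q
  N(13) + J(9) = (13+9) mod 26 = 22 = W
  T(19) + M(12) = (19+12) mod 26 = 5 = F
  E(4) + I(8) = (4+8) mod 26 = 12 = M
  G(6) + J(9) = (6+9) mod 26 = 15 = P
  R(17) + M(12) = (17+12) mod 26 = 3 = D
  I(8) + I(8) = (8+8) mod 26 = 16 = Q
  T(19) + J(9) = (19+9) mod 26 = 2 = C
  Y(24) + M(12) = (24+12) mod 26 = 10 = K
Ciphertext: QWFMPDQCK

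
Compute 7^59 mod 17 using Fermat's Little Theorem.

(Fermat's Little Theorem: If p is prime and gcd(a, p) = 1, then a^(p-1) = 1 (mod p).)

Step 1: Since 17 is prime, by Fermat's Little Theorem: 7^16 = 1 (mod 17).
Step 2: Reduce exponent: 59 mod 16 = 11.
Step 3: So 7^59 = 7^11 (mod 17).
Step 4: 7^11 mod 17 = 14.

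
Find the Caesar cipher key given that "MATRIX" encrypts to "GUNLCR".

Step 1: Compare first letters: M (position 12) -> G (position 6).
Step 2: Shift = (6 - 12) mod 26 = 20.
The shift value is 20.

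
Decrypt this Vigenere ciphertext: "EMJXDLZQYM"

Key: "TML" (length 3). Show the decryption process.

Step 1: Key 'TML' has length 3. Extended key: TMLTMLTMLT
Step 2: Decrypt each position:
  E(4) - T(19) = 11 = L
  M(12) - M(12) = 0 = A
  J(9) - L(11) = 24 = Y
  X(23) - T(19) = 4 = E
  D(3) - M(12) = 17 = R
  L(11) - L(11) = 0 = A
  Z(25) - T(19) = 6 = G
  Q(16) - M(12) = 4 = E
  Y(24) - L(11) = 13 = N
  M(12) - T(19) = 19 = T
Plaintext: LAYERAGENT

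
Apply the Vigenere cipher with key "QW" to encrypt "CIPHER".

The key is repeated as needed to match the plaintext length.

Step 1: Repeat key to match plaintext length:
  Plaintext: CIPHER
  Key:       QWQWQW
Step 2: Encrypt each letter:
  C(2) + Q(16) = (2+16) mod 26 = 18 = S
  I(8) + W(22) = (8+22) mod 26 = 4 = E
  P(15) + Q(16) = (15+16) mod 26 = 5 = F
  H(7) + W(22) = (7+22) mod 26 = 3 = D
  E(4) + Q(16) = (4+16) mod 26 = 20 = U
  R(17) + W(22) = (17+22) mod 26 = 13 = N
Ciphertext: SEFDUN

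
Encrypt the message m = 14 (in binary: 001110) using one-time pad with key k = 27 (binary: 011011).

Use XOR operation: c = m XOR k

Step 1: Write out the XOR operation bit by bit:
  Message: 001110
  Key:     011011
  XOR:     010101
Step 2: Convert to decimal: 010101 = 21.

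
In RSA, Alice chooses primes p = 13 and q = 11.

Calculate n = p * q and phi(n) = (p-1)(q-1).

Step 1: n = p * q = 13 * 11 = 143.
Step 2: phi(n) = (p-1)(q-1) = 12 * 10 = 120.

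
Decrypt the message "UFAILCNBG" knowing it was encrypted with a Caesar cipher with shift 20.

Step 1: Reverse the shift by subtracting 20 from each letter position.
  U (position 20) -> position (20-20) mod 26 = 0 -> A
  F (position 5) -> position (5-20) mod 26 = 11 -> L
  A (position 0) -> position (0-20) mod 26 = 6 -> G
  I (position 8) -> position (8-20) mod 26 = 14 -> O
  L (position 11) -> position (11-20) mod 26 = 17 -> R
  C (position 2) -> position (2-20) mod 26 = 8 -> I
  N (position 13) -> position (13-20) mod 26 = 19 -> T
  B (position 1) -> position (1-20) mod 26 = 7 -> H
  G (position 6) -> position (6-20) mod 26 = 12 -> M
Decrypted message: ALGORITHM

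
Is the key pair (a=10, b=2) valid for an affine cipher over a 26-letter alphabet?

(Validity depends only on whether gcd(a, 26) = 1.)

Step 1: Compute gcd(10, 26).
Step 2: gcd(10, 26) = 2.
Since gcd = 2 != 1, 10 shares a common factor with 26, so it cannot be used.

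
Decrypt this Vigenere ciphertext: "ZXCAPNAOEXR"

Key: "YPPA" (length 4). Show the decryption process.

Step 1: Key 'YPPA' has length 4. Extended key: YPPAYPPAYPP
Step 2: Decrypt each position:
  Z(25) - Y(24) = 1 = B
  X(23) - P(15) = 8 = I
  C(2) - P(15) = 13 = N
  A(0) - A(0) = 0 = A
  P(15) - Y(24) = 17 = R
  N(13) - P(15) = 24 = Y
  A(0) - P(15) = 11 = L
  O(14) - A(0) = 14 = O
  E(4) - Y(24) = 6 = G
  X(23) - P(15) = 8 = I
  R(17) - P(15) = 2 = C
Plaintext: BINARYLOGIC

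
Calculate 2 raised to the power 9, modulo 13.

Step 1: Compute 2^9 mod 13 step by step, reducing modulo 13 at each step.
  2^1 mod 13 = 2
  2^2 mod 13 = (2 * 2) mod 13 = 4
  2^3 mod 13 = (4 * 2) mod 13 = 8
  2^4 mod 13 = (8 * 2) mod 13 = 3
  2^5 mod 13 = (3 * 2) mod 13 = 6
  2^6 mod 13 = (6 * 2) mod 13 = 12
  2^7 mod 13 = (12 * 2) mod 13 = 11
  2^8 mod 13 = (11 * 2) mod 13 = 9
  2^9 mod 13 = (9 * 2) mod 13 = 5
Step 2: Result = 5.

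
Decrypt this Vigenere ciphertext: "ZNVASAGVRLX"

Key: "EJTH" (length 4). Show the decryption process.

Step 1: Key 'EJTH' has length 4. Extended key: EJTHEJTHEJT
Step 2: Decrypt each position:
  Z(25) - E(4) = 21 = V
  N(13) - J(9) = 4 = E
  V(21) - T(19) = 2 = C
  A(0) - H(7) = 19 = T
  S(18) - E(4) = 14 = O
  A(0) - J(9) = 17 = R
  G(6) - T(19) = 13 = N
  V(21) - H(7) = 14 = O
  R(17) - E(4) = 13 = N
  L(11) - J(9) = 2 = C
  X(23) - T(19) = 4 = E
Plaintext: VECTORNONCE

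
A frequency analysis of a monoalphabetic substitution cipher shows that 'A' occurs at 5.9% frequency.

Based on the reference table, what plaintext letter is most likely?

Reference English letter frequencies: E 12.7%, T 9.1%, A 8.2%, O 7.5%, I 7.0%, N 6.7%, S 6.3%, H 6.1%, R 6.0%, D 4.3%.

Step 1: The observed frequency is 5.9%.
Step 2: Compare with English frequencies:
  E: 12.7% (difference: 6.8%)
  T: 9.1% (difference: 3.2%)
  A: 8.2% (difference: 2.3%)
  O: 7.5% (difference: 1.6%)
  I: 7.0% (difference: 1.1%)
  N: 6.7% (difference: 0.8%)
  S: 6.3% (difference: 0.4%)
  H: 6.1% (difference: 0.2%)
  R: 6.0% (difference: 0.1%) <-- closest
  D: 4.3% (difference: 1.6%)
Step 3: 'A' most likely represents 'R' (frequency 6.0%).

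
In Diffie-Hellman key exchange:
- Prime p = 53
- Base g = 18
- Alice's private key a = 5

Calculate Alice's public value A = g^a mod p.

Step 1: A = g^a mod p = 18^5 mod 53.
  18^1 mod 53 = 18
  18^2 mod 53 = (18 * 18) mod 53 = 6
  18^3 mod 53 = (6 * 18) mod 53 = 2
  18^4 mod 53 = (2 * 18) mod 53 = 36
  18^5 mod 53 = (36 * 18) mod 53 = 12
Result: A = 12.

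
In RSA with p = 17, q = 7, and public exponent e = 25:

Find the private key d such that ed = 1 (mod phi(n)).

Step 1: n = 17 * 7 = 119.
Step 2: phi(n) = 16 * 6 = 96.
Step 3: Find d such that 25 * d = 1 (mod 96).
Step 4: d = 25^(-1) mod 96 = 73.
Verification: 25 * 73 = 1825 = 19 * 96 + 1.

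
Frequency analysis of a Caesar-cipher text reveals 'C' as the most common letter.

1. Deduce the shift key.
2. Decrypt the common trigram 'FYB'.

Step 1: In English, 'E' is the most frequent letter (12.7%).
Step 2: The most frequent ciphertext letter is 'C' (position 2).
Step 3: Shift = (2 - 4) mod 26 = 24.
Step 4: Decrypt 'FYB' by shifting back 24:
  F -> H
  Y -> A
  B -> D
Step 5: 'FYB' decrypts to 'HAD'.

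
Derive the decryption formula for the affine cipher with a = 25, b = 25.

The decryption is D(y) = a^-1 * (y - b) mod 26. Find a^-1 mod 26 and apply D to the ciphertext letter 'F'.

Step 1: Find a^-1, the modular inverse of 25 mod 26.
Step 2: We need 25 * a^-1 = 1 (mod 26).
Step 3: 25 * 25 = 625 = 24 * 26 + 1, so a^-1 = 25.
Step 4: D(y) = 25(y - 25) mod 26.
Step 5: Apply to 'F' (y = 5): D(5) = 25 * (5 - 25) mod 26 = 25 * -20 mod 26 = 20 -> 'U'.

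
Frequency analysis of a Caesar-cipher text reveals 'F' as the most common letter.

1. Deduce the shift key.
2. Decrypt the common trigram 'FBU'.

Step 1: In English, 'E' is the most frequent letter (12.7%).
Step 2: The most frequent ciphertext letter is 'F' (position 5).
Step 3: Shift = (5 - 4) mod 26 = 1.
Step 4: Decrypt 'FBU' by shifting back 1:
  F -> E
  B -> A
  U -> T
Step 5: 'FBU' decrypts to 'EAT'.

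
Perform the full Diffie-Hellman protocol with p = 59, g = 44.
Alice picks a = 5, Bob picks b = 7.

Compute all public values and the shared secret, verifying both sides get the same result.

Step 1: A = g^a mod p = 44^5 mod 59 = 14.
Step 2: B = g^b mod p = 44^7 mod 59 = 23.
Step 3: Alice computes s = B^a mod p = 23^5 mod 59 = 33.
Step 4: Bob computes s = A^b mod p = 14^7 mod 59 = 33.
Both sides agree: shared secret = 33.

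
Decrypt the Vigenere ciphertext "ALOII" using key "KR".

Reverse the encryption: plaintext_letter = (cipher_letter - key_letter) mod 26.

Step 1: Extend key: KRKRK
Step 2: Decrypt each letter (c - k) mod 26:
  A(0) - K(10) = (0-10) mod 26 = 16 = Q
  L(11) - R(17) = (11-17) mod 26 = 20 = U
  O(14) - K(10) = (14-10) mod 26 = 4 = E
  I(8) - R(17) = (8-17) mod 26 = 17 = R
  I(8) - K(10) = (8-10) mod 26 = 24 = Y
Plaintext: QUERY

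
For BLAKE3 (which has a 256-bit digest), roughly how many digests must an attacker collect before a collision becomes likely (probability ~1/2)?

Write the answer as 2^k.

Step 1: The birthday paradox gives collision probability ~50% after sqrt(2^n) = 2^(n/2) hashes.
Step 2: For 256-bit output: 2^(256/2) = 2^128.
Step 3: Approximately 2^128 hash computations needed.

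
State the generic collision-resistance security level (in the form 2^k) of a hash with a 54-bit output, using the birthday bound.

Step 1: The birthday paradox gives collision probability ~50% after sqrt(2^n) = 2^(n/2) hashes.
Step 2: For 54-bit output: 2^(54/2) = 2^27.
Step 3: Approximately 2^27 hash computations needed.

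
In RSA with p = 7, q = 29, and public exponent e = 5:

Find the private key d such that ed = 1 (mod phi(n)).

Step 1: n = 7 * 29 = 203.
Step 2: phi(n) = 6 * 28 = 168.
Step 3: Find d such that 5 * d = 1 (mod 168).
Step 4: d = 5^(-1) mod 168 = 101.
Verification: 5 * 101 = 505 = 3 * 168 + 1.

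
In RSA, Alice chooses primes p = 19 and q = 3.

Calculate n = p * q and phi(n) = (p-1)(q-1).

Step 1: n = p * q = 19 * 3 = 57.
Step 2: phi(n) = (p-1)(q-1) = 18 * 2 = 36.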